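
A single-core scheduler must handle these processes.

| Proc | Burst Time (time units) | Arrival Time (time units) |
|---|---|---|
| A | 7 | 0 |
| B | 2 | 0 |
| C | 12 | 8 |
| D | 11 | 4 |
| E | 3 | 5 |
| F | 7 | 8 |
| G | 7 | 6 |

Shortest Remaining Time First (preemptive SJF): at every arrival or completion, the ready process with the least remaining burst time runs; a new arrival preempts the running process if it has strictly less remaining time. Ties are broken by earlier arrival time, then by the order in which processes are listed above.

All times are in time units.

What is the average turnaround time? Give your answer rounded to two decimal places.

17.43

Timeline: | B 0-2 | A 2-5 | E 5-8 | A 8-12 | G 12-19 | F 19-26 | D 26-37 | C 37-49 |
Completion: A=12  B=2  C=49  D=37  E=8  F=26  G=19
Turnaround (C−A): A=12  B=2  C=41  D=33  E=3  F=18  G=13
Turnaround times: A=12, B=2, C=41, D=33, E=3, F=18, G=13
Average turnaround = (12+2+41+33+3+18+13) / 7 = 122/7 = 17.43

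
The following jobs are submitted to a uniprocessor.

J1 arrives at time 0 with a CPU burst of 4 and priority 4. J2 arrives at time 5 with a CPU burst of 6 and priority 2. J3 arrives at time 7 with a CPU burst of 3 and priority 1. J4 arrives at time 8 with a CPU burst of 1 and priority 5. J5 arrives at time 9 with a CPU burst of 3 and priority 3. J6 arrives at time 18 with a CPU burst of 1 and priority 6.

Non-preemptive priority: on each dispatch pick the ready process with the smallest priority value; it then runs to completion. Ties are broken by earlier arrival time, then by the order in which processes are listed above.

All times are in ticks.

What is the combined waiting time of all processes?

18

Gantt: | J1 0-4 | idle 4-5 | J2 5-11 | J3 11-14 | J5 14-17 | J4 17-18 | J6 18-19 |
Completion: J1=4  J2=11  J3=14  J4=18  J5=17  J6=19
Turnaround (C−A): J1=4  J2=6  J3=7  J4=10  J5=8  J6=1
Waiting = turnaround − burst: J1=0, J2=0, J3=4, J4=9, J5=5, J6=0
Total waiting = 0 + 0 + 4 + 9 + 5 + 0 = 18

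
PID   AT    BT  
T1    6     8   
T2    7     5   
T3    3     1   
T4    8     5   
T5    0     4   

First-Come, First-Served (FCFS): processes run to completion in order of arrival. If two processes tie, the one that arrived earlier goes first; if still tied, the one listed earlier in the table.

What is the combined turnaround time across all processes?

Timeline: | T5 0-4 | T3 4-5 | idle 5-6 | T1 6-14 | T2 14-19 | T4 19-24 |
Completion: T1=14  T2=19  T3=5  T4=24  T5=4
Turnaround = completion − arrival: T1=8, T2=12, T3=2, T4=16, T5=4
Total turnaround = 8 + 12 + 2 + 16 + 4 = 42

42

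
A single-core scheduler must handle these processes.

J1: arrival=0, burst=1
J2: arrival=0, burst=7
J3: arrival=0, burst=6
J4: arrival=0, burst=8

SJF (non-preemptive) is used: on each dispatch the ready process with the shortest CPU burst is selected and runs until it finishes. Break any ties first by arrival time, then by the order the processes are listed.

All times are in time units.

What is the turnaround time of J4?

Timeline: | J1 0-1 | J3 1-7 | J2 7-14 | J4 14-22 |
Completion: J1=1  J2=14  J3=7  J4=22
Turnaround(J4) = completion − arrival = 22 − 0 = 22

22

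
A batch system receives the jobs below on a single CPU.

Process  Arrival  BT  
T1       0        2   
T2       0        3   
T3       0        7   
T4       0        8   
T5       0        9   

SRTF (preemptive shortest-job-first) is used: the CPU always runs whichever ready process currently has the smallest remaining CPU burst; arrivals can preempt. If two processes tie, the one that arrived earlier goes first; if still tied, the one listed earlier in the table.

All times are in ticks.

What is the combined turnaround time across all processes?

68

Gantt: | T1 0-2 | T2 2-5 | T3 5-12 | T4 12-20 | T5 20-29 |
Completion: T1=2  T2=5  T3=12  T4=20  T5=29
Turnaround (C−A): T1=2  T2=5  T3=12  T4=20  T5=29
Turnaround = completion − arrival: T1=2, T2=5, T3=12, T4=20, T5=29
Total turnaround = 2 + 5 + 12 + 20 + 29 = 68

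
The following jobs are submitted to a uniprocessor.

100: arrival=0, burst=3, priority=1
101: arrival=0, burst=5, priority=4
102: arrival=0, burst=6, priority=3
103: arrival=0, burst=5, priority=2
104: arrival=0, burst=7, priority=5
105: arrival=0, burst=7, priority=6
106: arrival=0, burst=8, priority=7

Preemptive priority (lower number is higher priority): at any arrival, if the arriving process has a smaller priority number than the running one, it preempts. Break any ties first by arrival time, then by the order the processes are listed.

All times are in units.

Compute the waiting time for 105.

Schedule: | 100 0-3 | 103 3-8 | 102 8-14 | 101 14-19 | 104 19-26 | 105 26-33 | 106 33-41 |
Completion: 100=3  101=19  102=14  103=8  104=26  105=33  106=41
Turnaround (C−A): 100=3  101=19  102=14  103=8  104=26  105=33  106=41
Waiting(105) = turnaround − burst = 33 − 7 = 26

26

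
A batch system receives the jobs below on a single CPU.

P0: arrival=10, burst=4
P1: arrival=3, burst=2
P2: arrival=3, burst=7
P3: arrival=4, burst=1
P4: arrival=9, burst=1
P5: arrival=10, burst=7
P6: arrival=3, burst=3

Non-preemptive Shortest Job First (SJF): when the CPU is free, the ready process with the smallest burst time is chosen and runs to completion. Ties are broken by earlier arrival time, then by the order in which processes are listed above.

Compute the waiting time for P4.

0

Schedule: | idle 0-3 | P1 3-5 | P3 5-6 | P6 6-9 | P4 9-10 | P0 10-14 | P2 14-21 | P5 21-28 |
Completion: P0=14  P1=5  P2=21  P3=6  P4=10  P5=28  P6=9
Turnaround (C−A): P0=4  P1=2  P2=18  P3=2  P4=1  P5=18  P6=6
Waiting(P4) = turnaround − burst = 1 − 1 = 0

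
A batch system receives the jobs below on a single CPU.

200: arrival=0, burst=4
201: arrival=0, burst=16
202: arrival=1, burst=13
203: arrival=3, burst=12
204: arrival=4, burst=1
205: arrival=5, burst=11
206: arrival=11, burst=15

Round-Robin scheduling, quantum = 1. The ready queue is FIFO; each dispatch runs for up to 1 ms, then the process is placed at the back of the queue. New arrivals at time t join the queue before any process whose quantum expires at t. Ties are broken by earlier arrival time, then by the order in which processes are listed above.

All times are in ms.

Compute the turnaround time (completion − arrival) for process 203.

60

Gantt: | 200 0-1 | 201 1-2 | 202 2-3 | 200 3-4 | 201 4-5 | 203 5-6 | 202 6-7 | 204 7-8 | 200 8-9 | 205 9-10 | 201 10-11 | 203 11-12 | 202 12-13 | 200 13-14 | 205 14-15 | 206 15-16 | 201 16-17 | 203 17-18 | 202 18-19 | 205 19-20 | 206 20-21 | 201 21-22 | 203 22-23 | 202 23-24 | 205 24-25 | 206 25-26 | 201 26-27 | 203 27-28 | 202 28-29 | 205 29-30 | 206 30-31 | 201 31-32 | 203 32-33 | 202 33-34 | 205 34-35 | 206 35-36 | 201 36-37 | 203 37-38 | 202 38-39 | 205 39-40 | 206 40-41 | 201 41-42 | 203 42-43 | 202 43-44 | 205 44-45 | 206 45-46 | 201 46-47 | 203 47-48 | 202 48-49 | 205 49-50 | 206 50-51 | 201 51-52 | 203 52-53 | 202 53-54 | 205 54-55 | 206 55-56 | 201 56-57 | 203 57-58 | 202 58-59 | 205 59-60 | 206 60-61 | 201 61-62 | 203 62-63 | 202 63-64 | 206 64-65 | 201 65-66 | 206 66-67 | 201 67-68 | 206 68-69 | 201 69-70 | 206 70-72 |
Completion: 200=14  201=70  202=64  203=63  204=8  205=60  206=72
Turnaround(203) = completion − arrival = 63 − 3 = 60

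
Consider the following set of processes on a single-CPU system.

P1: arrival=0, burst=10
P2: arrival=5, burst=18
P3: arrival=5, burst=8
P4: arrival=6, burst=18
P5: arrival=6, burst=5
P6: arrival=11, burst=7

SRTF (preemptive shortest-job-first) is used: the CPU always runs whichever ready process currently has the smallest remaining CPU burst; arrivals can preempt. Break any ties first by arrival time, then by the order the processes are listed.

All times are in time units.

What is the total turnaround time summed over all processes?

158

Gantt: | P1 0-10 | P5 10-15 | P6 15-22 | P3 22-30 | P2 30-48 | P4 48-66 |
Completion: P1=10  P2=48  P3=30  P4=66  P5=15  P6=22
Turnaround (C−A): P1=10  P2=43  P3=25  P4=60  P5=9  P6=11
Turnaround = completion − arrival: P1=10, P2=43, P3=25, P4=60, P5=9, P6=11
Total turnaround = 10 + 43 + 25 + 60 + 9 + 11 = 158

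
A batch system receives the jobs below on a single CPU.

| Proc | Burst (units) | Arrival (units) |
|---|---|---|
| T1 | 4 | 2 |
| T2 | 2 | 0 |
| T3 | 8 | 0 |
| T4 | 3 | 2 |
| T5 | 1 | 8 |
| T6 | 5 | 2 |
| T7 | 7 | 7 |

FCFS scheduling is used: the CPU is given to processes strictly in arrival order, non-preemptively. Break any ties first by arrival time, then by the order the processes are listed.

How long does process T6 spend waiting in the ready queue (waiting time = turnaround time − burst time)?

Gantt: | T2 0-2 | T3 2-10 | T1 10-14 | T4 14-17 | T6 17-22 | T7 22-29 | T5 29-30 |
Completion: T1=14  T2=2  T3=10  T4=17  T5=30  T6=22  T7=29
Turnaround (C−A): T1=12  T2=2  T3=10  T4=15  T5=22  T6=20  T7=22
Waiting(T6) = turnaround − burst = 20 − 5 = 15

15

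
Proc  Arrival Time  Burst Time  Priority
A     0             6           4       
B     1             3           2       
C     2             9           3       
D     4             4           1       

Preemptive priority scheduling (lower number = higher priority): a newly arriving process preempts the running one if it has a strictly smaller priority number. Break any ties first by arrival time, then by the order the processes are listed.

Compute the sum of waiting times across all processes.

Timeline: | A 0-1 | B 1-4 | D 4-8 | C 8-17 | A 17-22 |
Completion: A=22  B=4  C=17  D=8
Turnaround (C−A): A=22  B=3  C=15  D=4
Waiting = turnaround − burst: A=16, B=0, C=6, D=0
Total waiting = 16 + 0 + 6 + 0 = 22

22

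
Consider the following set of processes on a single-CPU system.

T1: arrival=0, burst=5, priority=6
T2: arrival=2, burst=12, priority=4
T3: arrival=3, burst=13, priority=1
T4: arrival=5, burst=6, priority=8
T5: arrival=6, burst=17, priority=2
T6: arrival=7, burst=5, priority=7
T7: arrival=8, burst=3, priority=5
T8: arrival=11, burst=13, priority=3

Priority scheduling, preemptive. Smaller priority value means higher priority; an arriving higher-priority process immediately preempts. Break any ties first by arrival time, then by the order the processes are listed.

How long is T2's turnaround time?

55

Gantt: | T1 0-2 | T2 2-3 | T3 3-16 | T5 16-33 | T8 33-46 | T2 46-57 | T7 57-60 | T1 60-63 | T6 63-68 | T4 68-74 |
Completion: T1=63  T2=57  T3=16  T4=74  T5=33  T6=68  T7=60  T8=46
Turnaround (C−A): T1=63  T2=55  T3=13  T4=69  T5=27  T6=61  T7=52  T8=35
Turnaround(T2) = completion − arrival = 57 − 2 = 55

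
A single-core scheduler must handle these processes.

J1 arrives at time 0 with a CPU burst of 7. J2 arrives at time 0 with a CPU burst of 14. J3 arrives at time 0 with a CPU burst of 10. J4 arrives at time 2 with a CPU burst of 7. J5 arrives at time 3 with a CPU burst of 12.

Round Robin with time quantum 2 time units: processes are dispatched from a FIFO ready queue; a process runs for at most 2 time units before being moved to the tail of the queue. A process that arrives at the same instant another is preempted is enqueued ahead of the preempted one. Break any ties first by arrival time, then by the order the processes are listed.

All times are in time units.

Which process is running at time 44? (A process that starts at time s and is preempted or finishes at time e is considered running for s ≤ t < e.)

Gantt: | J1 0-2 | J2 2-4 | J3 4-6 | J4 6-8 | J1 8-10 | J5 10-12 | J2 12-14 | J3 14-16 | J4 16-18 | J1 18-20 | J5 20-22 | J2 22-24 | J3 24-26 | J4 26-28 | J1 28-29 | J5 29-31 | J2 31-33 | J3 33-35 | J4 35-36 | J5 36-38 | J2 38-40 | J3 40-42 | J5 42-44 | J2 44-46 | J5 46-48 | J2 48-50 |
Completion: J1=29  J2=50  J3=42  J4=36  J5=48
Turnaround (C−A): J1=29  J2=50  J3=42  J4=34  J5=45

J2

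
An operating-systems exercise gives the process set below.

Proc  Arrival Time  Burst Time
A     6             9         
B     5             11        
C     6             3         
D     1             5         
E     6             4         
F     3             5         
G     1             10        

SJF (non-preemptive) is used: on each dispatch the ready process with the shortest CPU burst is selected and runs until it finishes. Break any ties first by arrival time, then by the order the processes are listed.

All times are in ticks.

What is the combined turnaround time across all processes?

130

Timeline: | idle 0-1 | D 1-6 | C 6-9 | E 9-13 | F 13-18 | A 18-27 | G 27-37 | B 37-48 |
Completion: A=27  B=48  C=9  D=6  E=13  F=18  G=37
Turnaround = completion − arrival: A=21, B=43, C=3, D=5, E=7, F=15, G=36
Total turnaround = 21 + 43 + 3 + 5 + 7 + 15 + 36 = 130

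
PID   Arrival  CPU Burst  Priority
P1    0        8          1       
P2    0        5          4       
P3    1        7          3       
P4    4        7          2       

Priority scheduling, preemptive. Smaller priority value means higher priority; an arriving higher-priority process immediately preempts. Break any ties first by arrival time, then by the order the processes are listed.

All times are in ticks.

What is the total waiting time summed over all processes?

40

Schedule: | P1 0-8 | P4 8-15 | P3 15-22 | P2 22-27 |
Completion: P1=8  P2=27  P3=22  P4=15
Turnaround (C−A): P1=8  P2=27  P3=21  P4=11
Waiting = turnaround − burst: P1=0, P2=22, P3=14, P4=4
Total waiting = 0 + 22 + 14 + 4 = 40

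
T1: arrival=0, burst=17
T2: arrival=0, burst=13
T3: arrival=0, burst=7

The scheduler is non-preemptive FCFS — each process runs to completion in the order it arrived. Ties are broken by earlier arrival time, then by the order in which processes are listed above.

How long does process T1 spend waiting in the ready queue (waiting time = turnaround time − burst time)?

0

Gantt: | T1 0-17 | T2 17-30 | T3 30-37 |
Completion: T1=17  T2=30  T3=37
Waiting(T1) = turnaround − burst = 17 − 17 = 0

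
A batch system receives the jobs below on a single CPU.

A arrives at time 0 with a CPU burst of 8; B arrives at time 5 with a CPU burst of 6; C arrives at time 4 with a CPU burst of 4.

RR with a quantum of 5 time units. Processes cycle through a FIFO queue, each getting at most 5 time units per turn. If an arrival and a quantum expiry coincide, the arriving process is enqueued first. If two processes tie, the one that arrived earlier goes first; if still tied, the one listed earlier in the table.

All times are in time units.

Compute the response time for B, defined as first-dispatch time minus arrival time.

Schedule: | A 0-5 | C 5-9 | B 9-14 | A 14-17 | B 17-18 |
Completion: A=17  B=18  C=9
Response(B) = first start − arrival = 9 − 5 = 4

4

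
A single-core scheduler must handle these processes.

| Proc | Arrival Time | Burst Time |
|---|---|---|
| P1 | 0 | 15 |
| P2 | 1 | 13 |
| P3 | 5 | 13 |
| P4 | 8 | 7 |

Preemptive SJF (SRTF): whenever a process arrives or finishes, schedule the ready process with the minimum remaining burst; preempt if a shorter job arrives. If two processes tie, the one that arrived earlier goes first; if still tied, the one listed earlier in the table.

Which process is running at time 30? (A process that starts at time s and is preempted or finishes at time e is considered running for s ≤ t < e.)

Gantt: | P1 0-1 | P2 1-14 | P4 14-21 | P3 21-34 | P1 34-48 |
Completion: P1=48  P2=14  P3=34  P4=21
Turnaround (C−A): P1=48  P2=13  P3=29  P4=13

P3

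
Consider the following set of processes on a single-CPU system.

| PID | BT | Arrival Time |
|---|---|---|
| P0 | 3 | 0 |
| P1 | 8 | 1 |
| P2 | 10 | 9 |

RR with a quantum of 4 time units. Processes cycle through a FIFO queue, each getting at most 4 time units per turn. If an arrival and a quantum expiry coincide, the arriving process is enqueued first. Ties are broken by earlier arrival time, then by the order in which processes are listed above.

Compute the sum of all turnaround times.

25

Timeline: | P0 0-3 | P1 3-11 | P2 11-21 |
Completion: P0=3  P1=11  P2=21
Turnaround = completion − arrival: P0=3, P1=10, P2=12
Total turnaround = 3 + 10 + 12 = 25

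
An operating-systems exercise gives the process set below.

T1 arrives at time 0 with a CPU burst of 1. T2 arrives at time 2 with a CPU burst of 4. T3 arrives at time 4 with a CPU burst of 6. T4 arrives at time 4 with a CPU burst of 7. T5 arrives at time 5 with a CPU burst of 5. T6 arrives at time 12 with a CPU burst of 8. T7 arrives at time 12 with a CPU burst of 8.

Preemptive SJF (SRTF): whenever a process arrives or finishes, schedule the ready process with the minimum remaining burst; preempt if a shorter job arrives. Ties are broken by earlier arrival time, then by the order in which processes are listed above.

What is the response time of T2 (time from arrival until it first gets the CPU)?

Schedule: | T1 0-1 | idle 1-2 | T2 2-6 | T5 6-11 | T3 11-17 | T4 17-24 | T6 24-32 | T7 32-40 |
Completion: T1=1  T2=6  T3=17  T4=24  T5=11  T6=32  T7=40
Response(T2) = first start − arrival = 2 − 2 = 0

0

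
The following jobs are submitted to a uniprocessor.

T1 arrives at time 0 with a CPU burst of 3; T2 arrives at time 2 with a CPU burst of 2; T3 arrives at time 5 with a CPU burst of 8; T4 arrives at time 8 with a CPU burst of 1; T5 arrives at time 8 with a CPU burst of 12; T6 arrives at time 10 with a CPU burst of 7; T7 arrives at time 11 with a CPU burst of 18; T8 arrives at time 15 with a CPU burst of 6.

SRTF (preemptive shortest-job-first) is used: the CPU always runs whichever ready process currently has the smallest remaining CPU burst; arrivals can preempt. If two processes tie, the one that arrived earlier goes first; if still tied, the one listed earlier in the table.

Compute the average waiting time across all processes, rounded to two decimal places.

Timeline: | T1 0-3 | T2 3-5 | T3 5-8 | T4 8-9 | T3 9-14 | T6 14-21 | T8 21-27 | T5 27-39 | T7 39-57 |
Completion: T1=3  T2=5  T3=14  T4=9  T5=39  T6=21  T7=57  T8=27
Waiting times: T1=0, T2=1, T3=1, T4=0, T5=19, T6=4, T7=28, T8=6
Average waiting = (0+1+1+0+19+4+28+6) / 8 = 59/8 = 7.38

7.38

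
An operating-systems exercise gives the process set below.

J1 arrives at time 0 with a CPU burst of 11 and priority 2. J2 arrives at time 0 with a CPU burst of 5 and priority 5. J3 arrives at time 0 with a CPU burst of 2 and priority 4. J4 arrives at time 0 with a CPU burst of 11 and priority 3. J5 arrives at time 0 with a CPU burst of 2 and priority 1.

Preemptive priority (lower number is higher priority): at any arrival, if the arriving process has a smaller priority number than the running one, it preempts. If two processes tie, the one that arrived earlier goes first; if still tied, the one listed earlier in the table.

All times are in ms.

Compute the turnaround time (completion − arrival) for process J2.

Schedule: | J5 0-2 | J1 2-13 | J4 13-24 | J3 24-26 | J2 26-31 |
Completion: J1=13  J2=31  J3=26  J4=24  J5=2
Turnaround (C−A): J1=13  J2=31  J3=26  J4=24  J5=2
Turnaround(J2) = completion − arrival = 31 − 0 = 31

31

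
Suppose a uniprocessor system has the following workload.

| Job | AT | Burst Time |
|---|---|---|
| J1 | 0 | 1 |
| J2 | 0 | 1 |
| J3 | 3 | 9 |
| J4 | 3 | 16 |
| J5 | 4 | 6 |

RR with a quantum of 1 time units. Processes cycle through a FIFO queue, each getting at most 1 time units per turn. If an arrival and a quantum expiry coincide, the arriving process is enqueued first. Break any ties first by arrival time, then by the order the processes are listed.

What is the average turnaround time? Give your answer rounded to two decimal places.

14.80

Timeline: | J1 0-1 | J2 1-2 | idle 2-3 | J3 3-4 | J4 4-5 | J5 5-6 | J3 6-7 | J4 7-8 | J5 8-9 | J3 9-10 | J4 10-11 | J5 11-12 | J3 12-13 | J4 13-14 | J5 14-15 | J3 15-16 | J4 16-17 | J5 17-18 | J3 18-19 | J4 19-20 | J5 20-21 | J3 21-22 | J4 22-23 | J3 23-24 | J4 24-25 | J3 25-26 | J4 26-34 |
Completion: J1=1  J2=2  J3=26  J4=34  J5=21
Turnaround times: J1=1, J2=2, J3=23, J4=31, J5=17
Average turnaround = (1+2+23+31+17) / 5 = 74/5 = 14.80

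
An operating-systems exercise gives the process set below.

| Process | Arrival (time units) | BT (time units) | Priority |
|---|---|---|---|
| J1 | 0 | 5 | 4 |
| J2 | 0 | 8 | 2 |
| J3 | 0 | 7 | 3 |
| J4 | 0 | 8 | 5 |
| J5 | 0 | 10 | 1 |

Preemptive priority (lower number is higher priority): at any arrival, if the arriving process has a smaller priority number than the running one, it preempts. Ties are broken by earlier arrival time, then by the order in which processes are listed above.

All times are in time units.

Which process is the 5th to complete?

J4

Schedule: | J5 0-10 | J2 10-18 | J3 18-25 | J1 25-30 | J4 30-38 |
Completion: J1=30  J2=18  J3=25  J4=38  J5=10
Turnaround (C−A): J1=30  J2=18  J3=25  J4=38  J5=10
Finish order: J5 → J2 → J3 → J1 → J4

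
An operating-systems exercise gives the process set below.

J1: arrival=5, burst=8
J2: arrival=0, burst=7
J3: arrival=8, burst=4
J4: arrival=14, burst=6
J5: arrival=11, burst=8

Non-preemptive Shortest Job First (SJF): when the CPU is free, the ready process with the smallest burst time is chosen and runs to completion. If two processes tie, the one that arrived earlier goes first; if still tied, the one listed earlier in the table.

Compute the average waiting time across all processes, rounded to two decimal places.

Schedule: | J2 0-7 | J1 7-15 | J3 15-19 | J4 19-25 | J5 25-33 |
Completion: J1=15  J2=7  J3=19  J4=25  J5=33
Waiting times: J1=2, J2=0, J3=7, J4=5, J5=14
Average waiting = (2+0+7+5+14) / 5 = 28/5 = 5.60

5.60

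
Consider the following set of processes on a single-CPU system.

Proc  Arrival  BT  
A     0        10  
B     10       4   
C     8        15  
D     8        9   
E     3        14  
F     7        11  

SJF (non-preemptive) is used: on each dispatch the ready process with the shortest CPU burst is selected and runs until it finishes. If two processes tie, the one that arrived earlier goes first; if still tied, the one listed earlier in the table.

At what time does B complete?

Timeline: | A 0-10 | B 10-14 | D 14-23 | F 23-34 | E 34-48 | C 48-63 |
Completion: A=10  B=14  C=63  D=23  E=48  F=34

14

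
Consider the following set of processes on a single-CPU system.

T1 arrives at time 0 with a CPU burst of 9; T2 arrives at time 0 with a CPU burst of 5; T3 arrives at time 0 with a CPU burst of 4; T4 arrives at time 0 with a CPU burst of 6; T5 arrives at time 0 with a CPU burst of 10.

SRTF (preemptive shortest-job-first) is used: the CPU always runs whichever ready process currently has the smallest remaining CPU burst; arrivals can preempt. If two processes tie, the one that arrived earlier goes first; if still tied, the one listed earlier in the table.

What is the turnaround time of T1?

24

Timeline: | T3 0-4 | T2 4-9 | T4 9-15 | T1 15-24 | T5 24-34 |
Completion: T1=24  T2=9  T3=4  T4=15  T5=34
Turnaround(T1) = completion − arrival = 24 − 0 = 24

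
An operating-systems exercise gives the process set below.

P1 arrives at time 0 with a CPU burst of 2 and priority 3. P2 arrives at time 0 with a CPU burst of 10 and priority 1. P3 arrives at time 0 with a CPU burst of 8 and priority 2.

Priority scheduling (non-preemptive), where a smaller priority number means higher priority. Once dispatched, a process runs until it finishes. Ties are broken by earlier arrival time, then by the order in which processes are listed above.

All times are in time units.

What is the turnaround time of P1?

Gantt: | P2 0-10 | P3 10-18 | P1 18-20 |
Completion: P1=20  P2=10  P3=18
Turnaround (C−A): P1=20  P2=10  P3=18
Turnaround(P1) = completion − arrival = 20 − 0 = 20

20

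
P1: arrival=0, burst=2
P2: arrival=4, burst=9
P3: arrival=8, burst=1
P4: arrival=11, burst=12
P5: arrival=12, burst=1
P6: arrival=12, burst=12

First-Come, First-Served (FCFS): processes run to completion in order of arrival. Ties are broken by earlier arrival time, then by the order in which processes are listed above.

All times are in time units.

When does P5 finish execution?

Timeline: | P1 0-2 | idle 2-4 | P2 4-13 | P3 13-14 | P4 14-26 | P5 26-27 | P6 27-39 |
Completion: P1=2  P2=13  P3=14  P4=26  P5=27  P6=39

27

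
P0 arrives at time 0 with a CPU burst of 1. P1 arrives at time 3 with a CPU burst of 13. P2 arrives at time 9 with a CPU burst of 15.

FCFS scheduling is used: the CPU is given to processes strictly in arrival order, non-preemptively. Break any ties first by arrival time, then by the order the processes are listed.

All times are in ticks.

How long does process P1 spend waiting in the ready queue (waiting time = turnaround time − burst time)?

Schedule: | P0 0-1 | idle 1-3 | P1 3-16 | P2 16-31 |
Completion: P0=1  P1=16  P2=31
Turnaround (C−A): P0=1  P1=13  P2=22
Waiting(P1) = turnaround − burst = 13 − 13 = 0

0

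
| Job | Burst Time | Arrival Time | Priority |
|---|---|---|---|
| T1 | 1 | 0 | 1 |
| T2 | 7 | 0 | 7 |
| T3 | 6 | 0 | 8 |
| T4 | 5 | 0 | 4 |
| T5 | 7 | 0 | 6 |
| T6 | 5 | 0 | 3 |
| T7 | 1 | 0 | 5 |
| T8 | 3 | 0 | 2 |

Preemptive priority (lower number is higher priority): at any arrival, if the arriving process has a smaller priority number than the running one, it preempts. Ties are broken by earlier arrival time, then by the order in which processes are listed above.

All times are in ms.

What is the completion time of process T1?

1

Gantt: | T1 0-1 | T8 1-4 | T6 4-9 | T4 9-14 | T7 14-15 | T5 15-22 | T2 22-29 | T3 29-35 |
Completion: T1=1  T2=29  T3=35  T4=14  T5=22  T6=9  T7=15  T8=4
Turnaround (C−A): T1=1  T2=29  T3=35  T4=14  T5=22  T6=9  T7=15  T8=4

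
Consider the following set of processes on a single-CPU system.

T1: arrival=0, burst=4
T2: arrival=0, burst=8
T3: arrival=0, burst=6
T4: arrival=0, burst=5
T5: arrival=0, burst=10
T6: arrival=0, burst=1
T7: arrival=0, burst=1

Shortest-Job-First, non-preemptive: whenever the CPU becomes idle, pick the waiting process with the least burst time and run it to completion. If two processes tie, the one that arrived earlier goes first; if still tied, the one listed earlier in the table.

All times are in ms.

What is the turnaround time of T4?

Timeline: | T6 0-1 | T7 1-2 | T1 2-6 | T4 6-11 | T3 11-17 | T2 17-25 | T5 25-35 |
Completion: T1=6  T2=25  T3=17  T4=11  T5=35  T6=1  T7=2
Turnaround (C−A): T1=6  T2=25  T3=17  T4=11  T5=35  T6=1  T7=2
Turnaround(T4) = completion − arrival = 11 − 0 = 11

11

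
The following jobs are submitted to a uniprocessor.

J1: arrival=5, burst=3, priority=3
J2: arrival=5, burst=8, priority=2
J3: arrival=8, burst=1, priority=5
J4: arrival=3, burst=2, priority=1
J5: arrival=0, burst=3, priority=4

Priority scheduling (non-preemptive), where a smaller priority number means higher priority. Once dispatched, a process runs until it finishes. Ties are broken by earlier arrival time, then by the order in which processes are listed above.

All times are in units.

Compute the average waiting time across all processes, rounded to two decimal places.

Schedule: | J5 0-3 | J4 3-5 | J2 5-13 | J1 13-16 | J3 16-17 |
Completion: J1=16  J2=13  J3=17  J4=5  J5=3
Waiting times: J1=8, J2=0, J3=8, J4=0, J5=0
Average waiting = (8+0+8+0+0) / 5 = 16/5 = 3.20

3.20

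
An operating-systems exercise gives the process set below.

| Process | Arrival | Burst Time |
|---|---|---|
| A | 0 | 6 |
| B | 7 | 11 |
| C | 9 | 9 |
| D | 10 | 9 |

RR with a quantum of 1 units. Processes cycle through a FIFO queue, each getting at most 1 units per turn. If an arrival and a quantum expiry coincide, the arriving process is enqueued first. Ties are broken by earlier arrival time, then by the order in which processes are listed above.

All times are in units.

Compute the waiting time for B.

17

Timeline: | A 0-6 | idle 6-7 | B 7-9 | C 9-10 | B 10-11 | D 11-12 | C 12-13 | B 13-14 | D 14-15 | C 15-16 | B 16-17 | D 17-18 | C 18-19 | B 19-20 | D 20-21 | C 21-22 | B 22-23 | D 23-24 | C 24-25 | B 25-26 | D 26-27 | C 27-28 | B 28-29 | D 29-30 | C 30-31 | B 31-32 | D 32-33 | C 33-34 | B 34-35 | D 35-36 |
Completion: A=6  B=35  C=34  D=36
Turnaround (C−A): A=6  B=28  C=25  D=26
Waiting(B) = turnaround − burst = 28 − 11 = 17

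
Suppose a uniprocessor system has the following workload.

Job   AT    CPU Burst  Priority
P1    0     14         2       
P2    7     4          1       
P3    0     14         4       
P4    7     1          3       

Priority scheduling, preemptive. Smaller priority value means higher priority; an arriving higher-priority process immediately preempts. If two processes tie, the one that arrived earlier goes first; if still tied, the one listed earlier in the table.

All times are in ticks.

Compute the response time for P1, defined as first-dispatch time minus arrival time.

0

Timeline: | P1 0-7 | P2 7-11 | P1 11-18 | P4 18-19 | P3 19-33 |
Completion: P1=18  P2=11  P3=33  P4=19
Turnaround (C−A): P1=18  P2=4  P3=33  P4=12
Response(P1) = first start − arrival = 0 − 0 = 0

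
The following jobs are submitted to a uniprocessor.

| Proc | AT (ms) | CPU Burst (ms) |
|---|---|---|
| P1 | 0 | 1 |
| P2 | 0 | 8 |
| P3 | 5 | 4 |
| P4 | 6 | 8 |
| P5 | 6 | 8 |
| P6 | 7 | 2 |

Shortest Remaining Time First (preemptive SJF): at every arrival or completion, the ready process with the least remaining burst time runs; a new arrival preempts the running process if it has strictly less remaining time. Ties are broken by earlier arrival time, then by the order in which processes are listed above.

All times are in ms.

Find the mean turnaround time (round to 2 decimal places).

Schedule: | P1 0-1 | P2 1-9 | P6 9-11 | P3 11-15 | P4 15-23 | P5 23-31 |
Completion: P1=1  P2=9  P3=15  P4=23  P5=31  P6=11
Turnaround times: P1=1, P2=9, P3=10, P4=17, P5=25, P6=4
Average turnaround = (1+9+10+17+25+4) / 6 = 66/6 = 11.00

11.00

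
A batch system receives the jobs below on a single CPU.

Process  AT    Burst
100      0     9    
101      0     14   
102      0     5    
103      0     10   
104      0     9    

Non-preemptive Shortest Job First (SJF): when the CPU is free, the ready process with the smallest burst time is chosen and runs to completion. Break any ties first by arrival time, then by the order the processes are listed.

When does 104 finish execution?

23

Schedule: | 102 0-5 | 100 5-14 | 104 14-23 | 103 23-33 | 101 33-47 |
Completion: 100=14  101=47  102=5  103=33  104=23
Turnaround (C−A): 100=14  101=47  102=5  103=33  104=23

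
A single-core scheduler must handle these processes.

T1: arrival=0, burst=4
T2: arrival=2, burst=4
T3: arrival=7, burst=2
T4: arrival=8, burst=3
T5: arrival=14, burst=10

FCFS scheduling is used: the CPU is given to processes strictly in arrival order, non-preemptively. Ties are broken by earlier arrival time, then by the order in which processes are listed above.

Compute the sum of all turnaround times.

28

Schedule: | T1 0-4 | T2 4-8 | T3 8-10 | T4 10-13 | idle 13-14 | T5 14-24 |
Completion: T1=4  T2=8  T3=10  T4=13  T5=24
Turnaround (C−A): T1=4  T2=6  T3=3  T4=5  T5=10
Turnaround = completion − arrival: T1=4, T2=6, T3=3, T4=5, T5=10
Total turnaround = 4 + 6 + 3 + 5 + 10 = 28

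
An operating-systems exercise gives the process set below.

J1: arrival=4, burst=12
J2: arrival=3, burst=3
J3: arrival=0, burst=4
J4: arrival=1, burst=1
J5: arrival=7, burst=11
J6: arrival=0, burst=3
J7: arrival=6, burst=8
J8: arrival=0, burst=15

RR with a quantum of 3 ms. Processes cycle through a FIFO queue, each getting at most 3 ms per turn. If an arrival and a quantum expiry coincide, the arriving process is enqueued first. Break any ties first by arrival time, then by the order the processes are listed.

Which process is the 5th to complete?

Schedule: | J3 0-3 | J6 3-6 | J8 6-9 | J4 9-10 | J2 10-13 | J3 13-14 | J1 14-17 | J7 17-20 | J5 20-23 | J8 23-26 | J1 26-29 | J7 29-32 | J5 32-35 | J8 35-38 | J1 38-41 | J7 41-43 | J5 43-46 | J8 46-49 | J1 49-52 | J5 52-54 | J8 54-57 |
Completion: J1=52  J2=13  J3=14  J4=10  J5=54  J6=6  J7=43  J8=57
Turnaround (C−A): J1=48  J2=10  J3=14  J4=9  J5=47  J6=6  J7=37  J8=57
Finish order: J6 → J4 → J2 → J3 → J7 → J1 → J5 → J8

J7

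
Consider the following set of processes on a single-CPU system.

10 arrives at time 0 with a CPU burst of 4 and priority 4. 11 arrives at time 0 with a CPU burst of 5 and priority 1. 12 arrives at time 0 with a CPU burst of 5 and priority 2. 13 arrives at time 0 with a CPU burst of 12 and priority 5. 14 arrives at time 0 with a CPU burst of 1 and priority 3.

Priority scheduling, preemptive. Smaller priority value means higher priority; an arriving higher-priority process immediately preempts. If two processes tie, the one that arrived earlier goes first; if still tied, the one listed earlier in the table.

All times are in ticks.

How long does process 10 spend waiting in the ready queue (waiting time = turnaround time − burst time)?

11

Timeline: | 11 0-5 | 12 5-10 | 14 10-11 | 10 11-15 | 13 15-27 |
Completion: 10=15  11=5  12=10  13=27  14=11
Waiting(10) = turnaround − burst = 15 − 4 = 11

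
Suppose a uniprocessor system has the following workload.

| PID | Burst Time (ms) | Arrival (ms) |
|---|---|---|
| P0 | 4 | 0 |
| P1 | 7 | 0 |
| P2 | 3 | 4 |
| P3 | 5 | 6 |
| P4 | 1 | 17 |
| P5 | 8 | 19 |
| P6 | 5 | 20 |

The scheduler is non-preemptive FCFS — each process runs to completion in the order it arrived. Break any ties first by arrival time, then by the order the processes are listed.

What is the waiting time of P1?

Timeline: | P0 0-4 | P1 4-11 | P2 11-14 | P3 14-19 | P4 19-20 | P5 20-28 | P6 28-33 |
Completion: P0=4  P1=11  P2=14  P3=19  P4=20  P5=28  P6=33
Waiting(P1) = turnaround − burst = 11 − 7 = 4

4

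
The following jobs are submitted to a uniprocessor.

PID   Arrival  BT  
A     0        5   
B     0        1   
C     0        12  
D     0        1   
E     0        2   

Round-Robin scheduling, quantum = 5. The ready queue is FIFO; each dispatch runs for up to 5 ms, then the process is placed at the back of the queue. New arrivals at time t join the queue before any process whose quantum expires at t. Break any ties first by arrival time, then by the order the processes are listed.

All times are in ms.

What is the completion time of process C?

21

Timeline: | A 0-5 | B 5-6 | C 6-11 | D 11-12 | E 12-14 | C 14-21 |
Completion: A=5  B=6  C=21  D=12  E=14
Turnaround (C−A): A=5  B=6  C=21  D=12  E=14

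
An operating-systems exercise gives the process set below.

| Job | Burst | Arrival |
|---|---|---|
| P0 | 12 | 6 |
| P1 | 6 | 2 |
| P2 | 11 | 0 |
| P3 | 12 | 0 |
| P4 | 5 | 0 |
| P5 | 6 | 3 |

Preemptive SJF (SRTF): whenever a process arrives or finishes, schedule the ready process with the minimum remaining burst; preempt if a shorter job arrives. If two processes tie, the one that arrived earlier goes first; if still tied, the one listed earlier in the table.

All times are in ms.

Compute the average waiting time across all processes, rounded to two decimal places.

Timeline: | P4 0-5 | P1 5-11 | P5 11-17 | P2 17-28 | P3 28-40 | P0 40-52 |
Completion: P0=52  P1=11  P2=28  P3=40  P4=5  P5=17
Turnaround (C−A): P0=46  P1=9  P2=28  P3=40  P4=5  P5=14
Waiting times: P0=34, P1=3, P2=17, P3=28, P4=0, P5=8
Average waiting = (34+3+17+28+0+8) / 6 = 90/6 = 15.00

15.00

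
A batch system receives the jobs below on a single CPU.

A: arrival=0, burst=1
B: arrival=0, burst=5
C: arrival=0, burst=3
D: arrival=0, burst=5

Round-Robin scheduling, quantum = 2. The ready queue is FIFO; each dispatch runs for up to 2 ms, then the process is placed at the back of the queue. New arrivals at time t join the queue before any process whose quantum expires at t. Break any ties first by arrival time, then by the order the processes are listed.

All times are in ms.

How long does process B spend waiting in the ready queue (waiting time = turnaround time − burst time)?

Gantt: | A 0-1 | B 1-3 | C 3-5 | D 5-7 | B 7-9 | C 9-10 | D 10-12 | B 12-13 | D 13-14 |
Completion: A=1  B=13  C=10  D=14
Turnaround (C−A): A=1  B=13  C=10  D=14
Waiting(B) = turnaround − burst = 13 − 5 = 8

8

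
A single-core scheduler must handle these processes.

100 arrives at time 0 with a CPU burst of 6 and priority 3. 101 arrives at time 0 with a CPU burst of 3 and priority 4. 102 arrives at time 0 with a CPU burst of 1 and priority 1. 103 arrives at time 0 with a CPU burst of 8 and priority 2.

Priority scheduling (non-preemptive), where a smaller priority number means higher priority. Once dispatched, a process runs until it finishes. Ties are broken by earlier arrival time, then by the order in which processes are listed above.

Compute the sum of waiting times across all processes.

25

Gantt: | 102 0-1 | 103 1-9 | 100 9-15 | 101 15-18 |
Completion: 100=15  101=18  102=1  103=9
Turnaround (C−A): 100=15  101=18  102=1  103=9
Waiting = turnaround − burst: 100=9, 101=15, 102=0, 103=1
Total waiting = 9 + 15 + 0 + 1 = 25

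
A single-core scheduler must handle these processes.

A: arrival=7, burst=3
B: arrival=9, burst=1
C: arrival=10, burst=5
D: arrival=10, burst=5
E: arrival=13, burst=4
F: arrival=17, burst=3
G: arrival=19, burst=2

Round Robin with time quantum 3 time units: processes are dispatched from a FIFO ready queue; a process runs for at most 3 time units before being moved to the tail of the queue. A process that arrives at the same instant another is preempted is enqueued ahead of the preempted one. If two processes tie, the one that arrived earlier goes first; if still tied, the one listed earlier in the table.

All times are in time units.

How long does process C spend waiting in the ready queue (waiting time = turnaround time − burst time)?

Schedule: | idle 0-7 | A 7-10 | B 10-11 | C 11-14 | D 14-17 | E 17-20 | C 20-22 | F 22-25 | D 25-27 | G 27-29 | E 29-30 |
Completion: A=10  B=11  C=22  D=27  E=30  F=25  G=29
Turnaround (C−A): A=3  B=2  C=12  D=17  E=17  F=8  G=10
Waiting(C) = turnaround − burst = 12 − 5 = 7

7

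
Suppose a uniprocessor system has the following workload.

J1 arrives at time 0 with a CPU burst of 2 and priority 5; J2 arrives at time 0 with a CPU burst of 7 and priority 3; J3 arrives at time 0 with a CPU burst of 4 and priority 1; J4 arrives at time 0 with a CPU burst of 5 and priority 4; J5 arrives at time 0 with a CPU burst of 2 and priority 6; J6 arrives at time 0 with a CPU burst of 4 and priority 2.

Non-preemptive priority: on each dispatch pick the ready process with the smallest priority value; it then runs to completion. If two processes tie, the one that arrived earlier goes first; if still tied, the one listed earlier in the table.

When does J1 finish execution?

Schedule: | J3 0-4 | J6 4-8 | J2 8-15 | J4 15-20 | J1 20-22 | J5 22-24 |
Completion: J1=22  J2=15  J3=4  J4=20  J5=24  J6=8

22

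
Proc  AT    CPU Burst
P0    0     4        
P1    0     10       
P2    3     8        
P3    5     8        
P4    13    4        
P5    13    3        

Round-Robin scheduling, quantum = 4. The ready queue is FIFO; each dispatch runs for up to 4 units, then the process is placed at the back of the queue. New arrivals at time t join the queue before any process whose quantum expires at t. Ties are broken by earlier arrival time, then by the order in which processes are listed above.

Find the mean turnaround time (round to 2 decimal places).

Gantt: | P0 0-4 | P1 4-8 | P2 8-12 | P3 12-16 | P1 16-20 | P2 20-24 | P4 24-28 | P5 28-31 | P3 31-35 | P1 35-37 |
Completion: P0=4  P1=37  P2=24  P3=35  P4=28  P5=31
Turnaround (C−A): P0=4  P1=37  P2=21  P3=30  P4=15  P5=18
Turnaround times: P0=4, P1=37, P2=21, P3=30, P4=15, P5=18
Average turnaround = (4+37+21+30+15+18) / 6 = 125/6 = 20.83

20.83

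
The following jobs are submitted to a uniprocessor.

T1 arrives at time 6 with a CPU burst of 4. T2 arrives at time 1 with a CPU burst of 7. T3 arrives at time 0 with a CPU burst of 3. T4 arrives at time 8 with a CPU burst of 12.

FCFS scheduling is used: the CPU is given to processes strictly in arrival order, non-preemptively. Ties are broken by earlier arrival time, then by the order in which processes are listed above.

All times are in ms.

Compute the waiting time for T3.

Timeline: | T3 0-3 | T2 3-10 | T1 10-14 | T4 14-26 |
Completion: T1=14  T2=10  T3=3  T4=26
Turnaround (C−A): T1=8  T2=9  T3=3  T4=18
Waiting(T3) = turnaround − burst = 3 − 3 = 0

0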